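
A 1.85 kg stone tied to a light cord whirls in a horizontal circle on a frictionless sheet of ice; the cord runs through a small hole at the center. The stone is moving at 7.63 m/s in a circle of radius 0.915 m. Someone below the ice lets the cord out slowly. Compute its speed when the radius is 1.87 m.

v₂ ≈ 3.73 m/s

The only horizontal force on the mass is along the cord (radial), so it exerts no torque about the hole and angular momentum m v r is conserved.
v₂ = v₁ r₁ / r₂ = (7.63)(0.915) / (1.87) = 3.733 m/s.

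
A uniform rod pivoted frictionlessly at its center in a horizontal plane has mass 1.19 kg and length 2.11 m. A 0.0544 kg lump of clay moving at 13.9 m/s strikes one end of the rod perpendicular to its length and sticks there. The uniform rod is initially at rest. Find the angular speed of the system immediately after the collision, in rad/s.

|ω_f| ≈ 1.59 rad/s

About the pivot the impulsive forces during the collision are internal, so angular momentum about that axis is conserved.
I_p = (1/12)(1.19)(2.11)² = 0.4415 kg·m². Taking the sense of the lump of clay's angular momentum as positive, L_{lump} = m v R = (0.0544)(13.9)(2.11/2) = 0.7977 kg·m²/s.
L_i = 0 + 0.7977 = 0.7977 kg·m²/s.
After sticking, I_f = I_p + m R² = 0.4415 + (0.0544)(2.11/2)² = 0.5020 kg·m².
ω_f = L_i / I_f = 0.7977 / 0.5020 = 1.589 rad/s.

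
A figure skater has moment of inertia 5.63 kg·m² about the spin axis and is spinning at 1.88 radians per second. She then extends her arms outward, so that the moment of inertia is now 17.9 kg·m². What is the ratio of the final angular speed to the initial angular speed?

Angular momentum about the spin axis is conserved since the torque about it is zero.
ω₂/ω₁ = I₁/I₂ = 5.630 / 17.90 = 0.3145.

ω₂/ω₁ ≈ 0.315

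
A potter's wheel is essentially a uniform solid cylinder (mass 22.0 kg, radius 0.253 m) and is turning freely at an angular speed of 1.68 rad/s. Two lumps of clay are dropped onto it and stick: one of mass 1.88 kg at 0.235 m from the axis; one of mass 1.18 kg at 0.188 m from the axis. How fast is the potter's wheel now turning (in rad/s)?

ω_f ≈ 1.39 rad/s

No external torque acts about the axis; L_before = L_after.
I_p = ½(22.0)(0.253)² = 0.7041 kg·m².
Added inertia Σmr² = (1.88)(0.235)² + (1.18)(0.188)² = 0.1455 kg·m²; I_f = 0.7041 + 0.1455 = 0.8496 kg·m².
ω_f = I_p ω_i / I_f = (0.7041)(1.68) / 0.8496 = 1.392 rad/s.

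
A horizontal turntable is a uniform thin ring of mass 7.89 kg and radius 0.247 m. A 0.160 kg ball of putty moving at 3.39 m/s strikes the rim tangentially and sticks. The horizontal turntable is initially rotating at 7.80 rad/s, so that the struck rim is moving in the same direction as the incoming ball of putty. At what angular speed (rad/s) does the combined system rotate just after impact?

|ω_f| ≈ 7.92 rad/s

About the axle the impulsive forces during the collision are internal, so angular momentum about that axis is conserved.
I_p = (7.89)(0.247)² = 0.4814 kg·m². Taking the sense of the ball of putty's angular momentum as positive, L_{ball} = m v R = (0.160)(3.39)(0.247) = 0.1340 kg·m²/s.
L_i = +I_p ω_p + m v R = +(0.4814)(7.80) + 0.1340 = 3.889 kg·m²/s.
After sticking, I_f = I_p + m R² = 0.4814 + (0.160)(0.247)² = 0.4911 kg·m².
ω_f = L_i / I_f = 3.889 / 0.4911 = 7.918 rad/s.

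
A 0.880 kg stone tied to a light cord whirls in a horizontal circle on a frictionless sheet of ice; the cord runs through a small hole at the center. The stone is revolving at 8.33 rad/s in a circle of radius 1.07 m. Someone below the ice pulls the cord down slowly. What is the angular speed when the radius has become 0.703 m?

The constraining force is radial, so m r² ω about the center is conserved.
ω₂ = ω₁ (r₁/r₂)² = (8.33)(1.07/0.703)² = 19.30 rad/s.

ω₂ ≈ 19.3 rad/s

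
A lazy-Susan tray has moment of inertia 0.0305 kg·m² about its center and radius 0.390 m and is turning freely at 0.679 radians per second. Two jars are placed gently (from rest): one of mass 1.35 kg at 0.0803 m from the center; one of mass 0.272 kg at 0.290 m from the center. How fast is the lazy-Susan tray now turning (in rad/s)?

The added mass arrives with no angular momentum about the center, and any external torque about the center is negligible, so the system's angular momentum is conserved.
Added inertia Σmr² = (1.35)(0.0803)² + (0.272)(0.290)² = 0.03158 kg·m²; I_f = 0.03050 + 0.03158 = 0.06208 kg·m².
ω_f = I_p ω_i / I_f = (0.03050)(0.679) / 0.06208 = 0.3336 rad/s.

ω_f ≈ 0.334 rad/s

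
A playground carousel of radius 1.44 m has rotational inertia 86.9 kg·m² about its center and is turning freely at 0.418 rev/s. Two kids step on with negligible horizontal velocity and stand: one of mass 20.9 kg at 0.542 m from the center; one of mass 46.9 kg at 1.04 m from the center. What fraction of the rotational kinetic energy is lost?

The added mass arrives with no angular momentum about the center, and any external torque about the center is negligible, so the system's angular momentum is conserved.
Added inertia Σmr² = (20.9)(0.542)² + (46.9)(1.04)² = 56.87 kg·m²; I_f = 86.90 + 56.87 = 143.8 kg·m².
ω_f = I_p ω_i / I_f = (86.90)(0.418) / 143.8 = 0.2527 rev/s.
KE_i = ½(86.90)(2.626 rad/s)² = 299.7 J; KE_f = ½(143.8)(1.588)² = 181.2 J.
Fraction lost = 0.3955.

fraction ≈ 0.396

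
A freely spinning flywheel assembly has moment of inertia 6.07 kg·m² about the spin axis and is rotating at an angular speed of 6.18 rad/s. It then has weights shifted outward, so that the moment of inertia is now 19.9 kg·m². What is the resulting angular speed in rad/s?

ω₂ ≈ 1.89 rad/s

No external torque acts about the spin axis, so angular momentum is conserved.
ω₂ = I₁ω₁ / I₂ = (6.070)(6.18 rad/s) / (19.90) = 1.885 rad/s.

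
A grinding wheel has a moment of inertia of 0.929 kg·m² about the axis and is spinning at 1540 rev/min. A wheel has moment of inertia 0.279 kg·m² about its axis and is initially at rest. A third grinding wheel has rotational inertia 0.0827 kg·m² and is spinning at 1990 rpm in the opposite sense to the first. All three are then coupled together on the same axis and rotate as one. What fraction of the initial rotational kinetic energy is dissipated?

The coupling torques are internal; angular momentum about the shared axis is conserved.
Taking A's sense as positive: L = (0.9290)(1540) − (0.08270)(1990) = 1266 kg·m²·rpm.
Combined I = 0.9290 + 0.2790 + 0.08270 = 1.291 kg·m².
ω_f = L / I = 1266 / 1.291 = 980.9 rpm.
KE_i = ½ΣIω² = 13880 J; KE_f = ½(1.291)(102.7)² = 6810 J.
Fraction dissipated = (KE_i − KE_f)/KE_i = 0.5093.

fraction ≈ 0.509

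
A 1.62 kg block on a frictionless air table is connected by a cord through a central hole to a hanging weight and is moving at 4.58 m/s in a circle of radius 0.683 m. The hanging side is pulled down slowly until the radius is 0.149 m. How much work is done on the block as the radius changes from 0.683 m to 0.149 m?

Central (radial) force ⇒ zero torque about the center ⇒ m v r is constant.
v₂ = v₁ r₁ / r₂ = (4.58)(0.683) / (0.149) = 20.99 m/s.
W = ΔKE = ½m(v₂² − v₁²) = 340.0 J.

W ≈ 340 J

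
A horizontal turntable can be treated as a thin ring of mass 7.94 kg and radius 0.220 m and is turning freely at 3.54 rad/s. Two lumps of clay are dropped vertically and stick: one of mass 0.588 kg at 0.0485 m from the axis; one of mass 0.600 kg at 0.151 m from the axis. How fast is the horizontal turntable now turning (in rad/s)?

ω_f ≈ 3.41 rad/s

The added mass arrives with no angular momentum about the axis, and any external torque about the axis is negligible, so the system's angular momentum is conserved.
I_p = (7.94)(0.220)² = 0.3843 kg·m².
Added inertia Σmr² = (0.588)(0.0485)² + (0.600)(0.151)² = 0.01506 kg·m²; I_f = 0.3843 + 0.01506 = 0.3994 kg·m².
ω_f = I_p ω_i / I_f = (0.3843)(3.54) / 0.3994 = 3.406 rad/s.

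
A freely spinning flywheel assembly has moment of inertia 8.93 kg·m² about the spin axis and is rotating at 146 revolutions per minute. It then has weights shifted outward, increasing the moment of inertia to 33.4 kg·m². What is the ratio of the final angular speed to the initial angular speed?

ω₂/ω₁ ≈ 0.267

No external torque acts about the spin axis, so angular momentum is conserved.
ω₂/ω₁ = I₁/I₂ = 8.930 / 33.40 = 0.2674.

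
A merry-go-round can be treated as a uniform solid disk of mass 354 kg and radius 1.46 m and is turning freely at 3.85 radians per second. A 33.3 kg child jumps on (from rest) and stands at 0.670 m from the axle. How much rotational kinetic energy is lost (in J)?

The added mass arrives with no angular momentum about the axle, and any external torque about the axle is negligible, so the system's angular momentum is conserved.
I_p = ½(354)(1.46)² = 377.3 kg·m².
Added inertia Σmr² = (33.3)(0.670)² = 14.95 kg·m²; I_f = 377.3 + 14.95 = 392.2 kg·m².
ω_f = I_p ω_i / I_f = (377.3)(3.85) / 392.2 = 3.703 rad/s.
KE_i = ½(377.3)(3.850 rad/s)² = 2796 J; KE_f = ½(392.2)(3.703)² = 2690 J.

energy lost ≈ 107 J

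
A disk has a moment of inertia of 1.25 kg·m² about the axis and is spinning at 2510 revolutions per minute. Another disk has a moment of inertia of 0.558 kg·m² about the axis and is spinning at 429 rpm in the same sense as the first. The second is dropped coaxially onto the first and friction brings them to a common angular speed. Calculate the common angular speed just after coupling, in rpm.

|ω_f| ≈ 1870 rpm

The coupling torques are internal; angular momentum about the shared axis is conserved.
Taking A's sense as positive: L = (1.250)(2510) + (0.5580)(429) = 3377 kg·m²·rpm.
Combined I = 1.250 + 0.5580 = 1.808 kg·m².
ω_f = L / I = 3377 / 1.808 = 1868 rpm.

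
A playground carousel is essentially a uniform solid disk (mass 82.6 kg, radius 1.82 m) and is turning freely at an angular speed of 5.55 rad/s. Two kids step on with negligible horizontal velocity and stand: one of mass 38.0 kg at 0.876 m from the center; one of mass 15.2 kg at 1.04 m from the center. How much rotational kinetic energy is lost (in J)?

No external torque acts about the center; L_before = L_after.
I_p = ½(82.6)(1.82)² = 136.8 kg·m².
Added inertia Σmr² = (38.0)(0.876)² + (15.2)(1.04)² = 45.60 kg·m²; I_f = 136.8 + 45.60 = 182.4 kg·m².
ω_f = I_p ω_i / I_f = (136.8)(5.55) / 182.4 = 4.163 rad/s.
KE_i = ½(136.8)(5.550 rad/s)² = 2107 J; KE_f = ½(182.4)(4.163)² = 1580 J.

energy lost ≈ 527 J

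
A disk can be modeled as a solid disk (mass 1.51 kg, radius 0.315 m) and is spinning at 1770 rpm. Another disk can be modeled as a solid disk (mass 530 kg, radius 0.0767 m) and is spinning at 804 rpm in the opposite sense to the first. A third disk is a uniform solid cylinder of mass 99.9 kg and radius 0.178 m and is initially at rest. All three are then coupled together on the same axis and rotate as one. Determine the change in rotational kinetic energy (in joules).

The coupling torques are internal; angular momentum about the shared axis is conserved.
Moments of inertia: I_A = ½(1.51)(0.315)² = 0.07491 kg·m²; I_B = ½(530)(0.0767)² = 1.559 kg·m²; I_C = ½(99.9)(0.178)² = 1.583 kg·m².
Taking A's sense as positive: L = (0.07491)(1770) − (1.559)(804) = -1121 kg·m²·rpm.
Combined I = 0.07491 + 1.559 + 1.583 = 3.216 kg·m².
ω_f = L / I = -1121 / 3.216 = -348.5 rpm.
KE_i = ½ΣIω² = 6812 J; KE_f = ½(3.216)(36.49)² = 2141 J.

ΔKE ≈ -4670 J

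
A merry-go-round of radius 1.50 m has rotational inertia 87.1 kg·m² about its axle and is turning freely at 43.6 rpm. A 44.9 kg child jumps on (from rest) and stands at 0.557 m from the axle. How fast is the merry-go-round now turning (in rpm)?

ω_f ≈ 37.6 rpm

No external torque acts about the axle; L_before = L_after.
Added inertia Σmr² = (44.9)(0.557)² = 13.93 kg·m²; I_f = 87.10 + 13.93 = 101.0 kg·m².
ω_f = I_p ω_i / I_f = (87.10)(43.6) / 101.0 = 37.59 rpm.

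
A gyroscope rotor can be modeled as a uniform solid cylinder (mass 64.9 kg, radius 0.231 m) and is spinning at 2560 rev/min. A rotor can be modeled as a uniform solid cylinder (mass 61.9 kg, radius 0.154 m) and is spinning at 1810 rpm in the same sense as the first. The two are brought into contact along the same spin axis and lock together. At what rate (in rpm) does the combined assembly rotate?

|ω_f| ≈ 2340 rpm

The coupling torques are internal; angular momentum about the shared axis is conserved.
Moments of inertia: I_A = ½(64.9)(0.231)² = 1.732 kg·m²; I_B = ½(61.9)(0.154)² = 0.7340 kg·m².
Taking A's sense as positive: L = (1.732)(2560) + (0.7340)(1810) = 5761 kg·m²·rpm.
Combined I = 1.732 + 0.7340 = 2.466 kg·m².
ω_f = L / I = 5761 / 2.466 = 2337 rpm.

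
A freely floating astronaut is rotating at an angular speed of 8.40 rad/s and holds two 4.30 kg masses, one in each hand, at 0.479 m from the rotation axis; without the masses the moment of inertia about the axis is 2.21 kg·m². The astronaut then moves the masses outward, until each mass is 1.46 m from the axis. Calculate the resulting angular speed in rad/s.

No external torque acts about the spin axis, so angular momentum is conserved.
I₁ = 2.21 + 2(4.30)(0.479)² = 4.183 kg·m²; I₂ = 2.21 + 2(4.30)(1.46)² = 20.54 kg·m².
ω₂ = I₁ω₁ / I₂ = (4.183)(8.40 rad/s) / (20.54) = 1.711 rad/s.

ω₂ ≈ 1.71 rad/s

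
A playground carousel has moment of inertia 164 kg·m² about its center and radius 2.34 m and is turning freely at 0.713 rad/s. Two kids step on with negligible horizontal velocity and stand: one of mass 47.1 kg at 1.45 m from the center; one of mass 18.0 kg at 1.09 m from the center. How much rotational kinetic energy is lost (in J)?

The added mass arrives with no angular momentum about the center, and any external torque about the center is negligible, so the system's angular momentum is conserved.
Added inertia Σmr² = (47.1)(1.45)² + (18.0)(1.09)² = 120.4 kg·m²; I_f = 164.0 + 120.4 = 284.4 kg·m².
ω_f = I_p ω_i / I_f = (164.0)(0.713) / 284.4 = 0.4111 rad/s.
KE_i = ½(164.0)(0.7130 rad/s)² = 41.69 J; KE_f = ½(284.4)(0.4111)² = 24.04 J.

energy lost ≈ 17.6 J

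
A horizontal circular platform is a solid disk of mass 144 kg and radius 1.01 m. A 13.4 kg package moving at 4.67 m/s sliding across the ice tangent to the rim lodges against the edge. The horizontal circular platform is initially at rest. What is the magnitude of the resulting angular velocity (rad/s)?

|ω_f| ≈ 0.726 rad/s

About the central axle the impulsive forces during the collision are internal, so angular momentum about that axis is conserved.
I_p = ½(144)(1.01)² = 73.45 kg·m². Taking the sense of the package's angular momentum as positive, L_{package} = m v R = (13.4)(4.67)(1.01) = 63.20 kg·m²/s.
L_i = 0 + 63.20 = 63.20 kg·m²/s.
After sticking, I_f = I_p + m R² = 73.45 + (13.4)(1.01)² = 87.12 kg·m².
ω_f = L_i / I_f = 63.20 / 87.12 = 0.7255 rad/s.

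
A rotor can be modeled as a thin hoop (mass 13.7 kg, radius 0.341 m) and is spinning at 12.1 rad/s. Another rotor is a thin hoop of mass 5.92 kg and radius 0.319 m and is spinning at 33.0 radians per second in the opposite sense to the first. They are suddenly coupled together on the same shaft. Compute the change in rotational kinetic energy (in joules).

The coupling torques are internal; angular momentum about the shared axis is conserved.
Moments of inertia: I_A = (13.7)(0.341)² = 1.593 kg·m²; I_B = (5.92)(0.319)² = 0.6024 kg·m².
Taking A's sense as positive: L = (1.593)(12.1) − (0.6024)(33.0) = -0.6041 kg·m²·rad/s.
Combined I = 1.593 + 0.6024 = 2.195 kg·m².
ω_f = L / I = -0.6041 / 2.195 = -0.2752 rad/s.
KE_i = ½ΣIω² = 444.6 J; KE_f = ½(2.195)(0.2752)² = 0.08312 J.

ΔKE ≈ -445 J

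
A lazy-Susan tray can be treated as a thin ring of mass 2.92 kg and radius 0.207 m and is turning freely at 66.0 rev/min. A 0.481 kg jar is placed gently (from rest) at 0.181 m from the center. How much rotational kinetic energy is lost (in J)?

No external torque acts about the center; L_before = L_after.
I_p = (2.92)(0.207)² = 0.1251 kg·m².
Added inertia Σmr² = (0.481)(0.181)² = 0.01576 kg·m²; I_f = 0.1251 + 0.01576 = 0.1409 kg·m².
ω_f = I_p ω_i / I_f = (0.1251)(66.0) / 0.1409 = 58.62 rpm.
KE_i = ½(0.1251)(6.912 rad/s)² = 2.988 J; KE_f = ½(0.1409)(6.138)² = 2.654 J.

energy lost ≈ 0.334 J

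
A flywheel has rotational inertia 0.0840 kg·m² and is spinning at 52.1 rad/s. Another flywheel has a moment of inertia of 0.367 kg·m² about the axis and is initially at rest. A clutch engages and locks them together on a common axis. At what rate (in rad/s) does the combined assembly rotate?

|ω_f| ≈ 9.70 rad/s

No external torque acts about the common axis, so total angular momentum is conserved.
Taking A's sense as positive: L = (0.08400)(52.1) = 4.376 kg·m²·rad/s.
Combined I = 0.08400 + 0.3670 = 0.4510 kg·m².
ω_f = L / I = 4.376 / 0.4510 = 9.704 rad/s.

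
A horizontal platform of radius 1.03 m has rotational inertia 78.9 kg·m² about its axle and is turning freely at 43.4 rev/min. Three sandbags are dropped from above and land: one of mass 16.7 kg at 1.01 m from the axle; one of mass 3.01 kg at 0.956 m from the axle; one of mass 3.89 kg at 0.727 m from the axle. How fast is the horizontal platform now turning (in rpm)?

ω_f ≈ 34.0 rpm

No external torque acts about the axle; L_before = L_after.
Added inertia Σmr² = (16.7)(1.01)² + (3.01)(0.956)² + (3.89)(0.727)² = 21.84 kg·m²; I_f = 78.90 + 21.84 = 100.7 kg·m².
ω_f = I_p ω_i / I_f = (78.90)(43.4) / 100.7 = 33.99 rpm.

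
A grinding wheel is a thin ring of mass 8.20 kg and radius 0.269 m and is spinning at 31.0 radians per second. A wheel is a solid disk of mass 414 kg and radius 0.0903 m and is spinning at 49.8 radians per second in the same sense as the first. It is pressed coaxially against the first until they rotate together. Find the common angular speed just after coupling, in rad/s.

No external torque acts about the common axis, so total angular momentum is conserved.
Moments of inertia: I_A = (8.20)(0.269)² = 0.5934 kg·m²; I_B = ½(414)(0.0903)² = 1.688 kg·m².
Taking A's sense as positive: L = (0.5934)(31.0) + (1.688)(49.8) = 102.5 kg·m²·rad/s.
Combined I = 0.5934 + 1.688 = 2.281 kg·m².
ω_f = L / I = 102.5 / 2.281 = 44.91 rad/s.

|ω_f| ≈ 44.9 rad/s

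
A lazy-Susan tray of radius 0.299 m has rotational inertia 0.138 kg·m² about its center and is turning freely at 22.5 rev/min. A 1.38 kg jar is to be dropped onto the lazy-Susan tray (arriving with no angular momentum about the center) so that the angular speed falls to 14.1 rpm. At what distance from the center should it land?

r ≈ 0.244 m

No external torque acts about the center; L_before = L_after.
I_p ω_i = (I_p + m r²) ω_f ⇒ m r² = I_p(ω_i/ω_f − 1) = 0.1380(22.5/14.1 − 1) = 0.08221 kg·m².
r = √(0.08221/1.38) = 0.2441 m.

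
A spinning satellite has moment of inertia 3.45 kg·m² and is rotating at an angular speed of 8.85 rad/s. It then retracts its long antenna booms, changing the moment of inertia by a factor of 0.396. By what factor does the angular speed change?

Angular momentum about the spin axis is conserved since the torque about it is zero.
I₂ = 0.396 × 3.45 = 1.366 kg·m².
ω₂/ω₁ = I₁/I₂ = 3.450 / 1.366 = 2.525.

ω₂/ω₁ ≈ 2.53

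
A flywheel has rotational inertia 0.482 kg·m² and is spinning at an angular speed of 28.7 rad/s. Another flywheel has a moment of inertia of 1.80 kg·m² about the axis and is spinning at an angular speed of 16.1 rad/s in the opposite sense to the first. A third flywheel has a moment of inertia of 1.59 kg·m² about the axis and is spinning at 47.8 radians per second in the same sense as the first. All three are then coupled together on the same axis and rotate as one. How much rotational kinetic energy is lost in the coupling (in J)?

ΔKE lost ≈ 1770 J

The coupling torques are internal; angular momentum about the shared axis is conserved.
Taking A's sense as positive: L = (0.4820)(28.7) − (1.800)(16.1) + (1.590)(47.8) = 60.86 kg·m²·rad/s.
Combined I = 0.4820 + 1.800 + 1.590 = 3.872 kg·m².
ω_f = L / I = 60.86 / 3.872 = 15.72 rad/s.
KE_i = ½ΣIω² = 2248 J; KE_f = ½(3.872)(15.72)² = 478.2 J.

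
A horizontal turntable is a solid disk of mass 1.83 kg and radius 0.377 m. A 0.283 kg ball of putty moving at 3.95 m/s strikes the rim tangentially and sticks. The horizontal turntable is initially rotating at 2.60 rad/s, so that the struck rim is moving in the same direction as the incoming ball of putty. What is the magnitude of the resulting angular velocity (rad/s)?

About the axle the impulsive forces during the collision are internal, so angular momentum about that axis is conserved.
I_p = ½(1.83)(0.377)² = 0.1300 kg·m². Taking the sense of the ball of putty's angular momentum as positive, L_{ball} = m v R = (0.283)(3.95)(0.377) = 0.4214 kg·m²/s.
L_i = +I_p ω_p + m v R = +(0.1300)(2.60) + 0.4214 = 0.7596 kg·m²/s.
After sticking, I_f = I_p + m R² = 0.1300 + (0.283)(0.377)² = 0.1703 kg·m².
ω_f = L_i / I_f = 0.7596 / 0.1703 = 4.461 rad/s.

|ω_f| ≈ 4.46 rad/s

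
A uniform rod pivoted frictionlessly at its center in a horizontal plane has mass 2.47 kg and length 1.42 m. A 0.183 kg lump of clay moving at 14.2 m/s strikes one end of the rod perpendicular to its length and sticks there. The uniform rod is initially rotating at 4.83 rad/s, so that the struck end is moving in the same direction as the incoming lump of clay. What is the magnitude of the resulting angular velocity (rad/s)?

|ω_f| ≈ 7.59 rad/s

About the pivot the impulsive forces during the collision are internal, so angular momentum about that axis is conserved.
I_p = (1/12)(2.47)(1.42)² = 0.4150 kg·m². Taking the sense of the lump of clay's angular momentum as positive, L_{lump} = m v R = (0.183)(14.2)(1.42/2) = 1.845 kg·m²/s.
L_i = +I_p ω_p + m v R = +(0.4150)(4.83) + 1.845 = 3.850 kg·m²/s.
After sticking, I_f = I_p + m R² = 0.4150 + (0.183)(1.42/2)² = 0.5073 kg·m².
ω_f = L_i / I_f = 3.850 / 0.5073 = 7.589 rad/s.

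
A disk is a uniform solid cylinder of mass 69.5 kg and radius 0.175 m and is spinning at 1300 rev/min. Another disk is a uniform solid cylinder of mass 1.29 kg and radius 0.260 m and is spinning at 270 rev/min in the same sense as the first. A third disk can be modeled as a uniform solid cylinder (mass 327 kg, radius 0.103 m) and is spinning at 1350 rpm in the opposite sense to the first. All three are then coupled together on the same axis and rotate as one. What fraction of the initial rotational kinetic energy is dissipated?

No external torque acts about the common axis, so total angular momentum is conserved.
Moments of inertia: I_A = ½(69.5)(0.175)² = 1.064 kg·m²; I_B = ½(1.29)(0.260)² = 0.04360 kg·m²; I_C = ½(327)(0.103)² = 1.735 kg·m².
Taking A's sense as positive: L = (1.064)(1300) + (0.04360)(270) − (1.735)(1350) = -946.4 kg·m²·rpm.
Combined I = 1.064 + 0.04360 + 1.735 = 2.842 kg·m².
ω_f = L / I = -946.4 / 2.842 = -333.0 rpm.
KE_i = ½ΣIω² = 27210 J; KE_f = ½(2.842)(34.87)² = 1728 J.
Fraction dissipated = (KE_i − KE_f)/KE_i = 0.9365.

fraction ≈ 0.937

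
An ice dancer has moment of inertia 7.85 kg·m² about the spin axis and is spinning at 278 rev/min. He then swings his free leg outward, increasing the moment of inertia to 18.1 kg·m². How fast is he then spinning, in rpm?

No external torque acts about the spin axis, so angular momentum is conserved.
ω₂ = I₁ω₁ / I₂ = (7.850)(278 rpm) / (18.10) = 120.6 rpm.

ω₂ ≈ 121 rpm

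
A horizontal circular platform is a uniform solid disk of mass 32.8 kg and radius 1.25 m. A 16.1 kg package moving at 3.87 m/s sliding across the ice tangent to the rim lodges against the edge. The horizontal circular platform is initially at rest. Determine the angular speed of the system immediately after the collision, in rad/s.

The axle reaction passes through the central axle and exerts no torque about it; angular momentum about the central axle is conserved through the impact.
I_p = ½(32.8)(1.25)² = 25.62 kg·m². Taking the sense of the package's angular momentum as positive, L_{package} = m v R = (16.1)(3.87)(1.25) = 77.88 kg·m²/s.
L_i = 0 + 77.88 = 77.88 kg·m²/s.
After sticking, I_f = I_p + m R² = 25.62 + (16.1)(1.25)² = 50.78 kg·m².
ω_f = L_i / I_f = 77.88 / 50.78 = 1.534 rad/s.

|ω_f| ≈ 1.53 rad/s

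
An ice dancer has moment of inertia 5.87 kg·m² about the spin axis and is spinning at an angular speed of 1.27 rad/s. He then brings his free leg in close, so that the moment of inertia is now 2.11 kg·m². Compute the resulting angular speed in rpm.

ω₂ ≈ 33.7 rpm

With no external torque about the axis, L is conserved: I₁ω₁ = I₂ω₂.
ω₂ = I₁ω₁ / I₂ = (5.870)(1.27 rad/s) / (2.110) = 3.533 rad/s = 33.74 rpm.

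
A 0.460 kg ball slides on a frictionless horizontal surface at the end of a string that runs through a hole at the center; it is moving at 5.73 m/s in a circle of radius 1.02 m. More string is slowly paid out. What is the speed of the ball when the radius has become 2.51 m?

v₂ ≈ 2.33 m/s

Central (radial) force ⇒ zero torque about the center ⇒ m v r is constant.
v₂ = v₁ r₁ / r₂ = (5.73)(1.02) / (2.51) = 2.329 m/s.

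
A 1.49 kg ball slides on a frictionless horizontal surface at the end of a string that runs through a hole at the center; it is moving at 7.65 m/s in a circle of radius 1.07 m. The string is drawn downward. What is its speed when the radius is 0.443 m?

v₂ ≈ 18.5 m/s

Central (radial) force ⇒ zero torque about the center ⇒ m v r is constant.
v₂ = v₁ r₁ / r₂ = (7.65)(1.07) / (0.443) = 18.48 m/s.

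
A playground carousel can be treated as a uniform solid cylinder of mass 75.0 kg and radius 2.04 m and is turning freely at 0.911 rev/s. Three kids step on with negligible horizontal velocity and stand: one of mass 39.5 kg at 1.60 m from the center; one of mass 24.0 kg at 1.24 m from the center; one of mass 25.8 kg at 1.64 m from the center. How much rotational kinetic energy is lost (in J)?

No external torque acts about the center; L_before = L_after.
I_p = ½(75.0)(2.04)² = 156.1 kg·m².
Added inertia Σmr² = (39.5)(1.60)² + (24.0)(1.24)² + (25.8)(1.64)² = 207.4 kg·m²; I_f = 156.1 + 207.4 = 363.5 kg·m².
ω_f = I_p ω_i / I_f = (156.1)(0.911) / 363.5 = 0.3911 rev/s.
KE_i = ½(156.1)(5.724 rad/s)² = 2557 J; KE_f = ½(363.5)(2.458)² = 1098 J.

energy lost ≈ 1460 J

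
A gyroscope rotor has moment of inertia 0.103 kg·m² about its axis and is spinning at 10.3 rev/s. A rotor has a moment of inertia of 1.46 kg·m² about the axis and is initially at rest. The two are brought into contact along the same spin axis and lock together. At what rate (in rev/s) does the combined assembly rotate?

|ω_f| ≈ 0.679 rev/s

The coupling torques are internal; angular momentum about the shared axis is conserved.
Taking A's sense as positive: L = (0.1030)(10.3) = 1.061 kg·m²·rev/s.
Combined I = 0.1030 + 1.460 = 1.563 kg·m².
ω_f = L / I = 1.061 / 1.563 = 0.6788 rev/s.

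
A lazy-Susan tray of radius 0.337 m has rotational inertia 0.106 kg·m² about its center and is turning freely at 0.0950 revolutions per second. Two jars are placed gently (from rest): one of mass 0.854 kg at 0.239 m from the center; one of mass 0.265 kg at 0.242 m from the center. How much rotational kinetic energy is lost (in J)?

The added mass arrives with no angular momentum about the center, and any external torque about the center is negligible, so the system's angular momentum is conserved.
Added inertia Σmr² = (0.854)(0.239)² + (0.265)(0.242)² = 0.06430 kg·m²; I_f = 0.1060 + 0.06430 = 0.1703 kg·m².
ω_f = I_p ω_i / I_f = (0.1060)(0.0950) / 0.1703 = 0.05913 rev/s.
KE_i = ½(0.1060)(0.5969 rad/s)² = 0.01888 J; KE_f = ½(0.1703)(0.3715)² = 0.01175 J.

energy lost ≈ 0.00713 J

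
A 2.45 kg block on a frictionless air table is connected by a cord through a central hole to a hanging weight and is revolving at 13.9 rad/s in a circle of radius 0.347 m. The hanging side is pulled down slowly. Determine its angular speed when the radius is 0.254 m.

No torque about the axis ⇒ m r₁² ω₁ = m r₂² ω₂.
ω₂ = ω₁ (r₁/r₂)² = (13.9)(0.347/0.254)² = 25.94 rad/s.

ω₂ ≈ 25.9 rad/s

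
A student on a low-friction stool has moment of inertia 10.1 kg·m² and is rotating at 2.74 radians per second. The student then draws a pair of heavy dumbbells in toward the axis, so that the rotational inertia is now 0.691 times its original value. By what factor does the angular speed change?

With no external torque about the axis, L is conserved: I₁ω₁ = I₂ω₂.
I₂ = 0.691 × 10.1 = 6.979 kg·m².
ω₂/ω₁ = I₁/I₂ = 10.10 / 6.979 = 1.447.

ω₂/ω₁ ≈ 1.45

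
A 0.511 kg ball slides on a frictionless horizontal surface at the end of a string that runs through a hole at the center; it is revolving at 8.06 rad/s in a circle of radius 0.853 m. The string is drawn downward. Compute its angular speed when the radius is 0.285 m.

ω₂ ≈ 72.2 rad/s

No torque about the axis ⇒ m r₁² ω₁ = m r₂² ω₂.
ω₂ = ω₁ (r₁/r₂)² = (8.06)(0.853/0.285)² = 72.20 rad/s.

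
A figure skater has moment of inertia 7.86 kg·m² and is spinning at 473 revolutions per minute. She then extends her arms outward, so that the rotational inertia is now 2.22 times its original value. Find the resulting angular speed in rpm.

No external torque acts about the spin axis, so angular momentum is conserved.
I₂ = 2.22 × 7.86 = 17.45 kg·m².
ω₂ = I₁ω₁ / I₂ = (7.860)(473 rpm) / (17.45) = 213.1 rpm.

ω₂ ≈ 213 rpm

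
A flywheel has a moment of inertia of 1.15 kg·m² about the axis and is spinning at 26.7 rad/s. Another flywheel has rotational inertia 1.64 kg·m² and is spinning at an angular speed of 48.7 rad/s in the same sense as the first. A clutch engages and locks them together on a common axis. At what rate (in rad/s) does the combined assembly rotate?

The coupling torques are internal; angular momentum about the shared axis is conserved.
Taking A's sense as positive: L = (1.150)(26.7) + (1.640)(48.7) = 110.6 kg·m²·rad/s.
Combined I = 1.150 + 1.640 = 2.790 kg·m².
ω_f = L / I = 110.6 / 2.790 = 39.63 rad/s.

|ω_f| ≈ 39.6 rad/s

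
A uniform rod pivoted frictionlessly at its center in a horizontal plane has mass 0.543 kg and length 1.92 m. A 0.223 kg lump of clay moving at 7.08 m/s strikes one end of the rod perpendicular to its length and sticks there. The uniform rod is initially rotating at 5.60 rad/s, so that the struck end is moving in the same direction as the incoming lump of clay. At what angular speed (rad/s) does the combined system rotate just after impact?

|ω_f| ≈ 6.58 rad/s

About the pivot the impulsive forces during the collision are internal, so angular momentum about that axis is conserved.
I_p = (1/12)(0.543)(1.92)² = 0.1668 kg·m². Taking the sense of the lump of clay's angular momentum as positive, L_{lump} = m v R = (0.223)(7.08)(1.92/2) = 1.516 kg·m²/s.
L_i = +I_p ω_p + m v R = +(0.1668)(5.60) + 1.516 = 2.450 kg·m²/s.
After sticking, I_f = I_p + m R² = 0.1668 + (0.223)(1.92/2)² = 0.3723 kg·m².
ω_f = L_i / I_f = 2.450 / 0.3723 = 6.580 rad/s.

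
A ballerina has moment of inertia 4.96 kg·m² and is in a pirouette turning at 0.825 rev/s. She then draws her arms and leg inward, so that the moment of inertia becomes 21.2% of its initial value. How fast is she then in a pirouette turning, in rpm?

Angular momentum about the spin axis is conserved since the torque about it is zero.
I₂ = 0.212 × 4.96 = 1.052 kg·m².
ω₂ = I₁ω₁ / I₂ = (4.960)(0.825 rev/s) / (1.052) = 3.892 rev/s = 233.5 rpm.

ω₂ ≈ 233 rpm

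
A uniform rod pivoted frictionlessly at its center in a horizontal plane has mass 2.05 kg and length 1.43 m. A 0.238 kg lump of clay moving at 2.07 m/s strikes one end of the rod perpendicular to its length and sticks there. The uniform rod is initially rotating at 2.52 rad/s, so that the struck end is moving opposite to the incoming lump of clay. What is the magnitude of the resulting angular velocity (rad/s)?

|ω_f| ≈ 1.12 rad/s

The axle reaction passes through the pivot and exerts no torque about it; angular momentum about the pivot is conserved through the impact.
I_p = (1/12)(2.05)(1.43)² = 0.3493 kg·m². Taking the sense of the lump of clay's angular momentum as positive, L_{lump} = m v R = (0.238)(2.07)(1.43/2) = 0.3523 kg·m²/s.
L_i = −I_p ω_p + m v R = −(0.3493)(2.52) + 0.3523 = -0.5281 kg·m²/s.
After sticking, I_f = I_p + m R² = 0.3493 + (0.238)(1.43/2)² = 0.4710 kg·m².
ω_f = L_i / I_f = -0.5281 / 0.4710 = -1.121 rad/s.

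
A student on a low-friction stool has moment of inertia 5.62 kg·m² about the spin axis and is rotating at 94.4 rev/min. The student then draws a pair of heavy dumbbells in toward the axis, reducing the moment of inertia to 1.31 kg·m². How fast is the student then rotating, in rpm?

ω₂ ≈ 405 rpm

No external torque acts about the spin axis, so angular momentum is conserved.
ω₂ = I₁ω₁ / I₂ = (5.620)(94.4 rpm) / (1.310) = 405.0 rpm.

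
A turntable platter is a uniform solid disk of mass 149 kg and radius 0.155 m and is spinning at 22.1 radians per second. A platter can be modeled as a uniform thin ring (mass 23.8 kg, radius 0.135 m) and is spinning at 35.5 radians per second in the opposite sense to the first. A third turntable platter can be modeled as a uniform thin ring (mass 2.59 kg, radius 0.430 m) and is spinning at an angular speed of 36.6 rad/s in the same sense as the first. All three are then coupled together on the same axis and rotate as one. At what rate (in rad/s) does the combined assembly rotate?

The coupling torques are internal; angular momentum about the shared axis is conserved.
Moments of inertia: I_A = ½(149)(0.155)² = 1.790 kg·m²; I_B = (23.8)(0.135)² = 0.4338 kg·m²; I_C = (2.59)(0.430)² = 0.4789 kg·m².
Taking A's sense as positive: L = (1.790)(22.1) − (0.4338)(35.5) + (0.4789)(36.6) = 41.69 kg·m²·rad/s.
Combined I = 1.790 + 0.4338 + 0.4789 = 2.703 kg·m².
ω_f = L / I = 41.69 / 2.703 = 15.42 rad/s.

|ω_f| ≈ 15.4 rad/s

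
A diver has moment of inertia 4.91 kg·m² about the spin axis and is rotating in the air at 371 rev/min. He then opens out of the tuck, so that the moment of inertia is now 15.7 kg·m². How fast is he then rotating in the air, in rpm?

Angular momentum about the spin axis is conserved since the torque about it is zero.
ω₂ = I₁ω₁ / I₂ = (4.910)(371 rpm) / (15.70) = 116.0 rpm.

ω₂ ≈ 116 rpm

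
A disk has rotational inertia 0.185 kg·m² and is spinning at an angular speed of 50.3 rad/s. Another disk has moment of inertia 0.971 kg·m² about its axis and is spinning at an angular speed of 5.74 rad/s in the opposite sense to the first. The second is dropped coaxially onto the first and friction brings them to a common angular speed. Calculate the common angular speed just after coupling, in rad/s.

|ω_f| ≈ 3.23 rad/s

No external torque acts about the common axis, so total angular momentum is conserved.
Taking A's sense as positive: L = (0.1850)(50.3) − (0.9710)(5.74) = 3.732 kg·m²·rad/s.
Combined I = 0.1850 + 0.9710 = 1.156 kg·m².
ω_f = L / I = 3.732 / 1.156 = 3.228 rad/s.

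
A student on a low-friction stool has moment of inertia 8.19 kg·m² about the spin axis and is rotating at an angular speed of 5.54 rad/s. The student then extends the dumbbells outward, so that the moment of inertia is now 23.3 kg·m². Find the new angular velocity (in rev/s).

ω₂ ≈ 0.310 rev/s

No external torque acts about the spin axis, so angular momentum is conserved.
ω₂ = I₁ω₁ / I₂ = (8.190)(5.54 rad/s) / (23.30) = 1.947 rad/s = 0.3099 rev/s.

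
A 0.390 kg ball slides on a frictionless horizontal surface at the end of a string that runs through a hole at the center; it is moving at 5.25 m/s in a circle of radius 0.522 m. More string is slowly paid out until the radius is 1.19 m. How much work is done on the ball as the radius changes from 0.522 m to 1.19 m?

W ≈ -4.34 J

The only horizontal force on the mass is along the cord (radial), so it exerts no torque about the hole and angular momentum m v r is conserved.
v₂ = v₁ r₁ / r₂ = (5.25)(0.522) / (1.19) = 2.303 m/s.
W = ΔKE = ½m(v₂² − v₁²) = -4.340 J.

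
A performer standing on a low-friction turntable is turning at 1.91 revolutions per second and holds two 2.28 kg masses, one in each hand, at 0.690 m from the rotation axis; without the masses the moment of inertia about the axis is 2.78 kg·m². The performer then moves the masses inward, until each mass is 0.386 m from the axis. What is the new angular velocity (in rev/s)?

No external torque acts about the spin axis, so angular momentum is conserved.
I₁ = 2.78 + 2(2.28)(0.690)² = 4.951 kg·m²; I₂ = 2.78 + 2(2.28)(0.386)² = 3.459 kg·m².
ω₂ = I₁ω₁ / I₂ = (4.951)(1.91 rev/s) / (3.459) = 2.734 rev/s.

ω₂ ≈ 2.73 rev/s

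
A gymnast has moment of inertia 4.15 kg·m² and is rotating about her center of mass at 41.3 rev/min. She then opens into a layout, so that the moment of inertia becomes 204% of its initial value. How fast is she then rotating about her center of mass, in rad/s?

With no external torque about the axis, L is conserved: I₁ω₁ = I₂ω₂.
I₂ = 2.04 × 4.15 = 8.466 kg·m².
ω₂ = I₁ω₁ / I₂ = (4.150)(41.3 rpm) / (8.466) = 20.25 rpm = 2.120 rad/s.

ω₂ ≈ 2.12 rad/s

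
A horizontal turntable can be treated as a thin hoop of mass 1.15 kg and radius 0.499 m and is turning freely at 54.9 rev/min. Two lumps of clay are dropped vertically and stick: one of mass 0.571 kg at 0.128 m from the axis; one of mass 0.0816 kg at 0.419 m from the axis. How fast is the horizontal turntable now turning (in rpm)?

ω_f ≈ 50.7 rpm

The added mass arrives with no angular momentum about the axis, and any external torque about the axis is negligible, so the system's angular momentum is conserved.
I_p = (1.15)(0.499)² = 0.2864 kg·m².
Added inertia Σmr² = (0.571)(0.128)² + (0.0816)(0.419)² = 0.02368 kg·m²; I_f = 0.2864 + 0.02368 = 0.3100 kg·m².
ω_f = I_p ω_i / I_f = (0.2864)(54.9) / 0.3100 = 50.71 rpm.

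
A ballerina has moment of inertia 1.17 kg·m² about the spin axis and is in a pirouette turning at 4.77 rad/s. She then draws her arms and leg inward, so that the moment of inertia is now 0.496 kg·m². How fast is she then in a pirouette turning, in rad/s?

ω₂ ≈ 11.3 rad/s

No external torque acts about the spin axis, so angular momentum is conserved.
ω₂ = I₁ω₁ / I₂ = (1.170)(4.77 rad/s) / (0.4960) = 11.25 rad/s.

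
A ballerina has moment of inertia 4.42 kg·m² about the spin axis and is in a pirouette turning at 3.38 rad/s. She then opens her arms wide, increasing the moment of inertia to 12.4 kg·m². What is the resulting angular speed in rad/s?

With no external torque about the axis, L is conserved: I₁ω₁ = I₂ω₂.
ω₂ = I₁ω₁ / I₂ = (4.420)(3.38 rad/s) / (12.40) = 1.205 rad/s.

ω₂ ≈ 1.20 rad/s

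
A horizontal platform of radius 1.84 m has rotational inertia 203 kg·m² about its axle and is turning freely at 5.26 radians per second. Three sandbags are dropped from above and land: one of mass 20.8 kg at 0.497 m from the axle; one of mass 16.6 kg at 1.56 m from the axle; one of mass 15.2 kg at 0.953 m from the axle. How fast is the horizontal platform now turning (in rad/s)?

No external torque acts about the axle; L_before = L_after.
Added inertia Σmr² = (20.8)(0.497)² + (16.6)(1.56)² + (15.2)(0.953)² = 59.34 kg·m²; I_f = 203.0 + 59.34 = 262.3 kg·m².
ω_f = I_p ω_i / I_f = (203.0)(5.26) / 262.3 = 4.070 rad/s.

ω_f ≈ 4.07 rad/s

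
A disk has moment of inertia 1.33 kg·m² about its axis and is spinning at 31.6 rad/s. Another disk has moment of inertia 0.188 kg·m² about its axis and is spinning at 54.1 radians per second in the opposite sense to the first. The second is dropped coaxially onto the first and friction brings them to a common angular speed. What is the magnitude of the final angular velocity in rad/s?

|ω_f| ≈ 21.0 rad/s

No external torque acts about the common axis, so total angular momentum is conserved.
Taking A's sense as positive: L = (1.330)(31.6) − (0.1880)(54.1) = 31.86 kg·m²·rad/s.
Combined I = 1.330 + 0.1880 = 1.518 kg·m².
ω_f = L / I = 31.86 / 1.518 = 20.99 rad/s.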